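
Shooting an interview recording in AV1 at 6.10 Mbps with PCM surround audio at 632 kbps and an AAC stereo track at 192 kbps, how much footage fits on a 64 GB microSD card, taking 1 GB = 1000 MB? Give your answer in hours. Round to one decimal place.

Audio total: 632 + 192 = 824 kbps = 0.824 Mbps.
Total bitrate: 6.10 + 0.824 = 6.924 Mbps.
Capacity: 64 GB = 512,000 Mb.
Recording time: 512,000 / 6.924 = 73,946 s ≈ 20.5 hours.

20.5 hours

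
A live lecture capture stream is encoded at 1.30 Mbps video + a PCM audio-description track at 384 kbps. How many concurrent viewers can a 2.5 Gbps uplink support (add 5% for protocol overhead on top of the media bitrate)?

Audio: 384 kbps = 0.384 Mbps.
Per-viewer media rate: 1.684 Mbps.
On the wire with 5% overhead: 1.768 Mbps.
2.5 Gbps = 2,500 Mbps; 2,500 / 1.768 = 1413.87 → 1413 viewers.

1413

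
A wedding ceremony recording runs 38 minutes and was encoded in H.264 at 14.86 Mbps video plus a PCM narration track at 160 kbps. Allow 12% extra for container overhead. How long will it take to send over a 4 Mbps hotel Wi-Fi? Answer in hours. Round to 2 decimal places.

38 min = 2280 s
Audio: 160 kbps = 0.160 Mbps.
Total bitrate: 15.020 Mbps.
File: 15.020 Mbps × 2280 s = 34245.6 Mb.
With 12% container overhead: ×1.12. → 38355.1 Mb.
At 4 Mbps: 38355.1 / 4 = 9588.8 s ≈ 2.66 hours.

2.66 hours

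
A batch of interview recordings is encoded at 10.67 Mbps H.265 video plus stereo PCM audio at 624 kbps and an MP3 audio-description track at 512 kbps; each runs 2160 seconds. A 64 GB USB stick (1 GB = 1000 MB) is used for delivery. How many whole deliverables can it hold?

20

Audio total: 624 + 512 = 1136 kbps = 1.136 Mbps.
Total bitrate: 11.806 Mbps.
Per item: 11.806 Mbps × 2160 s = 25,501 Mb = 3,188 MB.
Capacity: 64 GB = 512,000 Mb; 20.08 items → 20 complete.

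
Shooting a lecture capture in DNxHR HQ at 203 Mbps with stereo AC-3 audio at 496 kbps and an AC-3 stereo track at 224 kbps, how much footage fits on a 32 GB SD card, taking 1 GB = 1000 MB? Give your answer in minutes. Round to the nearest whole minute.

21 minutes

Audio total: 496 + 224 = 720 kbps = 0.720 Mbps.
Total bitrate: 203 + 0.720 = 203.720 Mbps.
Capacity: 32 GB = 256,000 Mb.
Recording time: 256,000 / 203.720 = 1,257 s ≈ 20.9 minutes.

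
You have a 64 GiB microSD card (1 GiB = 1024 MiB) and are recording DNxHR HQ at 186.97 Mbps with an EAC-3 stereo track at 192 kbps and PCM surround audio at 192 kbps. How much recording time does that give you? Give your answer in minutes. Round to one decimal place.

48.9 minutes

Audio total: 192 + 192 = 384 kbps = 0.384 Mbps.
Total bitrate: 186.97 + 0.384 = 187.354 Mbps.
Capacity: 64 GiB = 549,756 Mb.
Recording time: 549,756 / 187.354 = 2,934 s ≈ 48.9 minutes.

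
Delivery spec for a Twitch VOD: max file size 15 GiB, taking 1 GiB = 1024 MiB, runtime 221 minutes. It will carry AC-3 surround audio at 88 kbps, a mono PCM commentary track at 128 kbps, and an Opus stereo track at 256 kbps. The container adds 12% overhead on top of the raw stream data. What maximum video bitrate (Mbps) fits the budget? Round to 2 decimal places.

8.20 Mbps

Budget: 15 GiB = 128849.0 Mb.
Stream payload after overhead: 128849.0 / 1.12 = 115043.8 Mb.
221 min = 13260 s
Total bitrate budget: 115043.8 Mb / 13260 s = 8.676 Mbps.
Audio total: 88 + 128 + 256 = 472 kbps = 0.472 Mbps.
Video: 8.676 − 0.472 = 8.204 Mbps.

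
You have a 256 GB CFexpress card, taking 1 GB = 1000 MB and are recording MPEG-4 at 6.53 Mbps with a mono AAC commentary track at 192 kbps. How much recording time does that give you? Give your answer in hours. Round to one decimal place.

84.6 hours

Audio: 192 kbps = 0.192 Mbps.
Total bitrate: 6.53 + 0.192 = 6.722 Mbps.
Capacity: 256 GB = 2,048,000 Mb.
Recording time: 2,048,000 / 6.722 = 304,671 s ≈ 84.6 hours.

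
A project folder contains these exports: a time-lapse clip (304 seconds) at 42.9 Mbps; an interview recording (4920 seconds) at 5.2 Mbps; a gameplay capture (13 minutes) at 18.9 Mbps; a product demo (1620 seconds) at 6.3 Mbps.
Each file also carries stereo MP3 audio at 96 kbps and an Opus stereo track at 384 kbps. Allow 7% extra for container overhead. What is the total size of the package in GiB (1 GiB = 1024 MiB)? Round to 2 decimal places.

8.37 GiB

Audio total: 96 + 384 = 480 kbps = 0.480 Mbps.
time-lapse clip: 43.380 Mbps × 304 s × 1.07 = 14110.6 Mb
interview recording: 5.680 Mbps × 4920 s × 1.07 = 29901.8 Mb
gameplay capture: 19.380 Mbps × 780 s × 1.07 = 16174.5 Mb
product demo: 6.780 Mbps × 1620 s × 1.07 = 11752.5 Mb
Total: 71939.4 Mb = 8992.4 MB.
= 8.375 GiB.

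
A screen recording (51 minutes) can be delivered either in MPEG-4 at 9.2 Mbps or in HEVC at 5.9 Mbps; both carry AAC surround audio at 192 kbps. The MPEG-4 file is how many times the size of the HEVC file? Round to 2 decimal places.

51 min = 3060 s
Audio: 192 kbps = 0.192 Mbps.
MPEG-4: 9.392 Mbps × 3060 s = 28739.5 Mb = 3.346 GiB.
HEVC: 6.092 Mbps × 3060 s = 18641.5 Mb = 2.170 GiB.
Ratio: 3.346 / 2.170 = 1.542.

1.54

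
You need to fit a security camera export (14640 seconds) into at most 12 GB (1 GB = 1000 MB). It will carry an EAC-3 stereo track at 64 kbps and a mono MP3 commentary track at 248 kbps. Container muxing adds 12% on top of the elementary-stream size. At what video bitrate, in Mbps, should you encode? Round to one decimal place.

Budget: 12 GB = 96000.0 Mb.
Stream payload after overhead: 96000.0 / 1.12 = 85714.3 Mb.
Total bitrate budget: 85714.3 Mb / 14640 s = 5.855 Mbps.
Audio total: 64 + 248 = 312 kbps = 0.312 Mbps.
Video: 5.855 − 0.312 = 5.543 Mbps.

5.5 Mbps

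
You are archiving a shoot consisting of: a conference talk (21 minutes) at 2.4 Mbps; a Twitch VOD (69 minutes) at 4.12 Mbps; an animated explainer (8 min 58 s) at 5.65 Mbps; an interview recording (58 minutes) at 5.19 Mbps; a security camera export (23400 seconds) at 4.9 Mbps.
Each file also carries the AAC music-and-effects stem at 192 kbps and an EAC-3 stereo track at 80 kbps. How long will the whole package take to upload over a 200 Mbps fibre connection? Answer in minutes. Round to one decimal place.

13.7 minutes

Audio total: 192 + 80 = 272 kbps = 0.272 Mbps.
conference talk: 2.672 Mbps × 1260 s = 3366.7 Mb
Twitch VOD: 4.392 Mbps × 4140 s = 18182.9 Mb
animated explainer: 5.922 Mbps × 538 s = 3186.0 Mb
interview recording: 5.462 Mbps × 3480 s = 19007.8 Mb
security camera export: 5.172 Mbps × 23400 s = 121024.8 Mb
Total: 164768.2 Mb = 20596.0 MB.
At 200 Mbps: 164768.2 / 200 = 824 s ≈ 13.7 minutes.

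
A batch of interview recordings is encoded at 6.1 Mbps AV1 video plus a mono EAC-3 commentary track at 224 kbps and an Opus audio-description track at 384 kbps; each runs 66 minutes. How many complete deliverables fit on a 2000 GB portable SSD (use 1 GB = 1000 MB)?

66 min = 3960 s
Audio total: 224 + 384 = 608 kbps = 0.608 Mbps.
Total bitrate: 6.708 Mbps.
Per item: 6.708 Mbps × 3960 s = 26,564 Mb = 3,320 MB.
Capacity: 2000 GB = 16,000,000 Mb; 602.33 items → 602 complete.

602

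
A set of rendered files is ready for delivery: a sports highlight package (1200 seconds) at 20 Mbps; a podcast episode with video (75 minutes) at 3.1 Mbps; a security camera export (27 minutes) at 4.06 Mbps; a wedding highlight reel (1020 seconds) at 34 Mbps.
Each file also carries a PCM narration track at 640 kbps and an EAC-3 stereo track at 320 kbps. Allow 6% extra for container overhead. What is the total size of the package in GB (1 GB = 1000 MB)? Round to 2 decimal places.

11.56 GB

Audio total: 640 + 320 = 960 kbps = 0.960 Mbps.
sports highlight package: 20.960 Mbps × 1200 s × 1.06 = 26661.1 Mb
podcast episode with video: 4.060 Mbps × 4500 s × 1.06 = 19366.2 Mb
security camera export: 5.020 Mbps × 1620 s × 1.06 = 8620.3 Mb
wedding highlight reel: 34.960 Mbps × 1020 s × 1.06 = 37798.8 Mb
Total: 92446.4 Mb = 11555.8 MB.
= 11.56 GB.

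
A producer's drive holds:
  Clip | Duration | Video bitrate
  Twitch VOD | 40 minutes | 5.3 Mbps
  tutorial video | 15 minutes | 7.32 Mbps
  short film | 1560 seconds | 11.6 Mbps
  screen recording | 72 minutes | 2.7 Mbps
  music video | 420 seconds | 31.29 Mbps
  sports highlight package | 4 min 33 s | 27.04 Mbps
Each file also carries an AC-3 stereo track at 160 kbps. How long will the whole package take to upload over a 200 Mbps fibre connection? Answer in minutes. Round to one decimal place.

Audio: 160 kbps = 0.160 Mbps.
Twitch VOD: 5.460 Mbps × 2400 s = 13104.0 Mb
tutorial video: 7.480 Mbps × 900 s = 6732.0 Mb
short film: 11.760 Mbps × 1560 s = 18345.6 Mb
screen recording: 2.860 Mbps × 4320 s = 12355.2 Mb
music video: 31.450 Mbps × 420 s = 13209.0 Mb
sports highlight package: 27.200 Mbps × 273 s = 7425.6 Mb
Total: 71171.4 Mb = 8896.4 MB.
At 200 Mbps: 71171.4 / 200 = 356 s ≈ 5.93 minutes.

5.9 minutes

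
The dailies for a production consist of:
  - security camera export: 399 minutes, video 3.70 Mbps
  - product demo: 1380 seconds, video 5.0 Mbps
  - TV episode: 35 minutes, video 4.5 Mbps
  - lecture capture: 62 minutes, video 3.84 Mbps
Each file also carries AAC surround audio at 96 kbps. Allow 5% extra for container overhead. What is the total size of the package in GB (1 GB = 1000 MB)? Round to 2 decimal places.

16.04 GB

Audio: 96 kbps = 0.096 Mbps.
security camera export: 3.796 Mbps × 23940 s × 1.05 = 95420.1 Mb
product demo: 5.096 Mbps × 1380 s × 1.05 = 7384.1 Mb
TV episode: 4.596 Mbps × 2100 s × 1.05 = 10134.2 Mb
lecture capture: 3.936 Mbps × 3720 s × 1.05 = 15374.0 Mb
Total: 128312.4 Mb = 16039.0 MB.
= 16.04 GB.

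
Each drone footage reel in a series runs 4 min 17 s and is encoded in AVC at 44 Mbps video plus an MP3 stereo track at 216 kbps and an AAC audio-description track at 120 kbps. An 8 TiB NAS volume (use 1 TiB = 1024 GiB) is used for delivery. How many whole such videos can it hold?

4 min 17 s = 257 s
Audio total: 216 + 120 = 336 kbps = 0.336 Mbps.
Total bitrate: 44.336 Mbps.
Per item: 44.336 Mbps × 257 s = 11,394 Mb = 1,424 MB.
Capacity: 8 TiB = 70,368,744 Mb; 6175.76 items → 6175 complete.

6175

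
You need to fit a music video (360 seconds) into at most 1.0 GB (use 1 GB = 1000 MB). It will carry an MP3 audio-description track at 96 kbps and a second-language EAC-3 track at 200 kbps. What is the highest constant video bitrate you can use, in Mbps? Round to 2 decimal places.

Budget: 1.0 GB = 8000.0 Mb.
Total bitrate budget: 8000.0 Mb / 360 s = 22.222 Mbps.
Audio total: 96 + 200 = 296 kbps = 0.296 Mbps.
Video: 22.222 − 0.296 = 21.926 Mbps.

21.93 Mbps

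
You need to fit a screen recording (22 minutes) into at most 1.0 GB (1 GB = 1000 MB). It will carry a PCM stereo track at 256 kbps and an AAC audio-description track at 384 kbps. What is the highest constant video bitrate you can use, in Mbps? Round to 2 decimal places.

5.42 Mbps

Budget: 1.0 GB = 8000.0 Mb.
22 min = 1320 s
Total bitrate budget: 8000.0 Mb / 1320 s = 6.061 Mbps.
Audio total: 256 + 384 = 640 kbps = 0.640 Mbps.
Video: 6.061 − 0.640 = 5.421 Mbps.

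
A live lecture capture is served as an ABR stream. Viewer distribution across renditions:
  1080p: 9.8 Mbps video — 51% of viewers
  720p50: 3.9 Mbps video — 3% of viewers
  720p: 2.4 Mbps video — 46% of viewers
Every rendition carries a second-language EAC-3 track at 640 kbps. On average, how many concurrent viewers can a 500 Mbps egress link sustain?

Audio: 640 kbps = 0.640 Mbps.
Average per-viewer bitrate: 0.51×10.440 + 0.03×4.540 + 0.46×3.040 = 6.859 Mbps.
500 Mbps = 500.0 Mbps; 500.0 / 6.859 = 72.90 → 72.

72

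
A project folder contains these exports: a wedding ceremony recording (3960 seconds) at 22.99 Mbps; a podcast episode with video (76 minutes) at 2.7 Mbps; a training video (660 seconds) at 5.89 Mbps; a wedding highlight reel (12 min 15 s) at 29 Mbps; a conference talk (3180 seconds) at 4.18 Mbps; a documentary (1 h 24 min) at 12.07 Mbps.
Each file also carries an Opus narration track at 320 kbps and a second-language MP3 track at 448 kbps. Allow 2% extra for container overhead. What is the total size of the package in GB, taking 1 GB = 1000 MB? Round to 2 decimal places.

Audio total: 320 + 448 = 768 kbps = 0.768 Mbps.
wedding ceremony recording: 23.758 Mbps × 3960 s × 1.02 = 95963.3 Mb
podcast episode with video: 3.468 Mbps × 4560 s × 1.02 = 16130.4 Mb
training video: 6.658 Mbps × 660 s × 1.02 = 4482.2 Mb
wedding highlight reel: 29.768 Mbps × 735 s × 1.02 = 22317.1 Mb
conference talk: 4.948 Mbps × 3180 s × 1.02 = 16049.3 Mb
documentary: 12.838 Mbps × 5040 s × 1.02 = 65997.6 Mb
Total: 220939.8 Mb = 27617.5 MB.
= 27.62 GB.

27.62 GB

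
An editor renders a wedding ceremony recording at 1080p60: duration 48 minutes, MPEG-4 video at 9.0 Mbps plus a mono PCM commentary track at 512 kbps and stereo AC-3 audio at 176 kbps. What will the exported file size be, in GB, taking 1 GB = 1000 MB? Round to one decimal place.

48 min = 2880 s
Audio total: 512 + 176 = 688 kbps = 0.688 Mbps.
Total bitrate: 9.0 + 0.688 = 9.688 Mbps.
Stream data: 9.688 Mbps × 2880 s = 27901.4 Mb.
27,901 Mb ÷ 8 = 3,488 MB → 3.488 GB.

3.5 GB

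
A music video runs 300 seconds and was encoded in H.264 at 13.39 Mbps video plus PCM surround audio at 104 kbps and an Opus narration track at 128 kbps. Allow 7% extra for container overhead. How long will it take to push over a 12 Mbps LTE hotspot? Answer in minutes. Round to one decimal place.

Audio total: 104 + 128 = 232 kbps = 0.232 Mbps.
Total bitrate: 13.622 Mbps.
File: 13.622 Mbps × 300 s = 4086.6 Mb.
With 7% container overhead: ×1.07. → 4372.7 Mb.
At 12 Mbps: 4372.7 / 12 = 364.4 s ≈ 6.07 minutes.

6.1 minutes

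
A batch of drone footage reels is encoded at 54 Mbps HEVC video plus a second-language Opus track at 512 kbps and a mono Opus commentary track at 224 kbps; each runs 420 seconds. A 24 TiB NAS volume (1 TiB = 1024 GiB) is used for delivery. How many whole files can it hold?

Audio total: 512 + 224 = 736 kbps = 0.736 Mbps.
Total bitrate: 54.736 Mbps.
Per item: 54.736 Mbps × 420 s = 22,989 Mb = 2,874 MB.
Capacity: 24 TiB = 211,106,233 Mb; 9182.88 items → 9182 complete.

9182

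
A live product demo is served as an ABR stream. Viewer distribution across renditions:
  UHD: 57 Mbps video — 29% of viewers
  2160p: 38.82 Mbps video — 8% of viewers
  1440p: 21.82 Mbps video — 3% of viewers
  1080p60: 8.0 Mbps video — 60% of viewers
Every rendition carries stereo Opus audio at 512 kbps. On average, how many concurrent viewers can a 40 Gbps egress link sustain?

1562

Audio: 512 kbps = 0.512 Mbps.
Average per-viewer bitrate: 0.29×57.512 + 0.08×39.332 + 0.03×22.332 + 0.60×8.512 = 25.602 Mbps.
40 Gbps = 40,000 Mbps; 40,000 / 25.602 = 1562.37 → 1562.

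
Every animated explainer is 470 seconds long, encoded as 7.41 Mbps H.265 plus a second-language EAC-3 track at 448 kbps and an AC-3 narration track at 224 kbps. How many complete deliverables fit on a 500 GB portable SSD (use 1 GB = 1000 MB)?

Audio total: 448 + 224 = 672 kbps = 0.672 Mbps.
Total bitrate: 8.082 Mbps.
Per item: 8.082 Mbps × 470 s = 3,799 Mb = 474.8 MB.
Capacity: 500 GB = 4,000,000 Mb; 1053.04 items → 1053 complete.

1053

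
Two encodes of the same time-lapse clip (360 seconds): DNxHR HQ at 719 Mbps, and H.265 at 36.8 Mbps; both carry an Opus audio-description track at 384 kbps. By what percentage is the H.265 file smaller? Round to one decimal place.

Audio: 384 kbps = 0.384 Mbps.
DNxHR HQ: 719.384 Mbps × 360 s = 258978.2 Mb = 30.149 GiB.
H.265: 37.184 Mbps × 360 s = 13386.2 Mb = 1.558 GiB.
Reduction: (1 − 1.558/30.149) × 100 = 94.83%.

94.8%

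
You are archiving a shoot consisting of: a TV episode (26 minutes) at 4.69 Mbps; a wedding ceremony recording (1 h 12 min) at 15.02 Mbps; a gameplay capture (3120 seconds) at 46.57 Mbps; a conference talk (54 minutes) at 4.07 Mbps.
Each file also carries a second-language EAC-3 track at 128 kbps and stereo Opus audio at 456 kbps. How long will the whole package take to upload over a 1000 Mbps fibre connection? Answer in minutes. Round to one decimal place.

4.0 minutes

Audio total: 128 + 456 = 584 kbps = 0.584 Mbps.
TV episode: 5.274 Mbps × 1560 s = 8227.4 Mb
wedding ceremony recording: 15.604 Mbps × 4320 s = 67409.3 Mb
gameplay capture: 47.154 Mbps × 3120 s = 147120.5 Mb
conference talk: 4.654 Mbps × 3240 s = 15079.0 Mb
Total: 237836.2 Mb = 29729.5 MB.
At 1000 Mbps: 237836.2 / 1000 = 238 s ≈ 3.96 minutes.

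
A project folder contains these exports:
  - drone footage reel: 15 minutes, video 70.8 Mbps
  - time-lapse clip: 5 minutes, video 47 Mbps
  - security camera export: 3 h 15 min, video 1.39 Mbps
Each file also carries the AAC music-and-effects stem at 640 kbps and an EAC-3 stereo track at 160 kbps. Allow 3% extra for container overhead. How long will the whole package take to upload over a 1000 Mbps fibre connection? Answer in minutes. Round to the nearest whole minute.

2 minutes

Audio total: 640 + 160 = 800 kbps = 0.800 Mbps.
drone footage reel: 71.600 Mbps × 900 s × 1.03 = 66373.2 Mb
time-lapse clip: 47.800 Mbps × 300 s × 1.03 = 14770.2 Mb
security camera export: 2.190 Mbps × 11700 s × 1.03 = 26391.7 Mb
Total: 107535.1 Mb = 13441.9 MB.
At 1000 Mbps: 107535.1 / 1000 = 108 s ≈ 1.79 minutes.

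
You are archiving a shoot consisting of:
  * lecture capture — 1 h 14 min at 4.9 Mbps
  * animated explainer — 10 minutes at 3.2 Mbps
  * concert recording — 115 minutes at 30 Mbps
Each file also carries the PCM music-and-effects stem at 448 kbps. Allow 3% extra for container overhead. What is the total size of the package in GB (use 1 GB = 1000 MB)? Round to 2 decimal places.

Audio: 448 kbps = 0.448 Mbps.
lecture capture: 5.348 Mbps × 4440 s × 1.03 = 24457.5 Mb
animated explainer: 3.648 Mbps × 600 s × 1.03 = 2254.5 Mb
concert recording: 30.448 Mbps × 6900 s × 1.03 = 216393.9 Mb
Total: 243105.9 Mb = 30388.2 MB.
= 30.39 GB.

30.39 GB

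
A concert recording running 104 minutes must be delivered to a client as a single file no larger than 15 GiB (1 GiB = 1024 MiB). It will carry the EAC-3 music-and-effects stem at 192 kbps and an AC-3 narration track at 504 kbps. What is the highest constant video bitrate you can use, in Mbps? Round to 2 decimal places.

19.95 Mbps

Budget: 15 GiB = 128849.0 Mb.
104 min = 6240 s
Total bitrate budget: 128849.0 Mb / 6240 s = 20.649 Mbps.
Audio total: 192 + 504 = 696 kbps = 0.696 Mbps.
Video: 20.649 − 0.696 = 19.953 Mbps.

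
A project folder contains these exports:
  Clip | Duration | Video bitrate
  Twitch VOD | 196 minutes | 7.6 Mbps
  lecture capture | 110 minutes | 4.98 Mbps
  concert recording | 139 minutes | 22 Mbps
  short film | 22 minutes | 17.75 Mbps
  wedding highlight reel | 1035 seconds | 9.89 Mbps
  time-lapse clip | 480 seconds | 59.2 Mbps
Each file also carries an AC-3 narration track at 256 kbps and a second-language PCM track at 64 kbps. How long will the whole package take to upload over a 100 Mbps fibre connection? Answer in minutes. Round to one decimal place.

62.9 minutes

Audio total: 256 + 64 = 320 kbps = 0.320 Mbps.
Twitch VOD: 7.920 Mbps × 11760 s = 93139.2 Mb
lecture capture: 5.300 Mbps × 6600 s = 34980.0 Mb
concert recording: 22.320 Mbps × 8340 s = 186148.8 Mb
short film: 18.070 Mbps × 1320 s = 23852.4 Mb
wedding highlight reel: 10.210 Mbps × 1035 s = 10567.4 Mb
time-lapse clip: 59.520 Mbps × 480 s = 28569.6 Mb
Total: 377257.3 Mb = 47157.2 MB.
At 100 Mbps: 377257.3 / 100 = 3773 s ≈ 62.9 minutes.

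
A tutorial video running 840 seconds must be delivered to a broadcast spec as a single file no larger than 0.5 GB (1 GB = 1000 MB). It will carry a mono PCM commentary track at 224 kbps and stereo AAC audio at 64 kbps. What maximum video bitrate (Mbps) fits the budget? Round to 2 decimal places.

4.47 Mbps

Budget: 0.5 GB = 4000.0 Mb.
Total bitrate budget: 4000.0 Mb / 840 s = 4.762 Mbps.
Audio total: 224 + 64 = 288 kbps = 0.288 Mbps.
Video: 4.762 − 0.288 = 4.474 Mbps.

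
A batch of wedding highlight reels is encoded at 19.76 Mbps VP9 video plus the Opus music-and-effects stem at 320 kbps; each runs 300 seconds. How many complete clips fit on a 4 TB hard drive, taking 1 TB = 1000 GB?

Audio: 320 kbps = 0.320 Mbps.
Total bitrate: 20.080 Mbps.
Per item: 20.080 Mbps × 300 s = 6,024 Mb = 753.0 MB.
Capacity: 4 TB = 32,000,000 Mb; 5312.08 items → 5312 complete.

5312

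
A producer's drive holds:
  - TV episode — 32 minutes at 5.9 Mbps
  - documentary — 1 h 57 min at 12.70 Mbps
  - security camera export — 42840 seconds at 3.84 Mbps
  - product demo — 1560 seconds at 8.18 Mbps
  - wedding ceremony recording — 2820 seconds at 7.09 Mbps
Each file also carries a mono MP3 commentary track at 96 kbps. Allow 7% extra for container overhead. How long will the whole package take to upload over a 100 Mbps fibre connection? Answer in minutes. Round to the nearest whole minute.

Audio: 96 kbps = 0.096 Mbps.
TV episode: 5.996 Mbps × 1920 s × 1.07 = 12318.2 Mb
documentary: 12.796 Mbps × 7020 s × 1.07 = 96115.9 Mb
security camera export: 3.936 Mbps × 42840 s × 1.07 = 180421.5 Mb
product demo: 8.276 Mbps × 1560 s × 1.07 = 13814.3 Mb
wedding ceremony recording: 7.186 Mbps × 2820 s × 1.07 = 21683.0 Mb
Total: 324352.9 Mb = 40544.1 MB.
At 100 Mbps: 324352.9 / 100 = 3244 s ≈ 54.1 minutes.

54 minutes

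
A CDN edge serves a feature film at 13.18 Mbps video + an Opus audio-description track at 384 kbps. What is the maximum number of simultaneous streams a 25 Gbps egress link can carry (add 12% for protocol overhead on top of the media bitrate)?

1645

Audio: 384 kbps = 0.384 Mbps.
Per-viewer media rate: 13.564 Mbps.
On the wire with 12% overhead: 15.192 Mbps.
25 Gbps = 25,000 Mbps; 25,000 / 15.192 = 1645.64 → 1645 viewers.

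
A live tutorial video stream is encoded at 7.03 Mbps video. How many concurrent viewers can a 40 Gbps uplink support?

40 Gbps = 40,000 Mbps; 40,000 / 7.030 = 5689.90 → 5689 viewers.

5689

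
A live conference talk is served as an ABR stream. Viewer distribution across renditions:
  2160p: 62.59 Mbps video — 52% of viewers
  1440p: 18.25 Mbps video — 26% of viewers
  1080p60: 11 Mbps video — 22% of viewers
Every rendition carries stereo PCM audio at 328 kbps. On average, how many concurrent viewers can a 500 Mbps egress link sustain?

12

Audio: 328 kbps = 0.328 Mbps.
Average per-viewer bitrate: 0.52×62.918 + 0.26×18.578 + 0.22×11.328 = 40.040 Mbps.
500 Mbps = 500.0 Mbps; 500.0 / 40.040 = 12.49 → 12.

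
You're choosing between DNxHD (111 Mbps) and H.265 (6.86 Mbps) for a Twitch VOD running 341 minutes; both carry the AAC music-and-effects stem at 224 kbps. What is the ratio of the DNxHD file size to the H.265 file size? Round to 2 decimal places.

15.70

341 min = 20460 s
Audio: 224 kbps = 0.224 Mbps.
DNxHD: 111.224 Mbps × 20460 s = 2275643.0 Mb = 284.455 GB.
H.265: 7.084 Mbps × 20460 s = 144938.6 Mb = 18.117 GB.
Ratio: 284.455 / 18.117 = 15.701.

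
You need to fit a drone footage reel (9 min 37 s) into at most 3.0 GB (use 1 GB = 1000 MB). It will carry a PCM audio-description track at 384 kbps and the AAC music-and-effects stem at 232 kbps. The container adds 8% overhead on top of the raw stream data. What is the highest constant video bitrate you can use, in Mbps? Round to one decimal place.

Budget: 3.0 GB = 24000.0 Mb.
Stream payload after overhead: 24000.0 / 1.08 = 22222.2 Mb.
9 min 37 s = 577 s
Total bitrate budget: 22222.2 Mb / 577 s = 38.513 Mbps.
Audio total: 384 + 232 = 616 kbps = 0.616 Mbps.
Video: 38.513 − 0.616 = 37.897 Mbps.

37.9 Mbps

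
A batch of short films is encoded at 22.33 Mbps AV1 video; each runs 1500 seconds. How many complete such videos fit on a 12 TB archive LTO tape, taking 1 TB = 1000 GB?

2866

Per item: 22.330 Mbps × 1500 s = 33,495 Mb = 4,187 MB.
Capacity: 12 TB = 96,000,000 Mb; 2866.10 items → 2866 complete.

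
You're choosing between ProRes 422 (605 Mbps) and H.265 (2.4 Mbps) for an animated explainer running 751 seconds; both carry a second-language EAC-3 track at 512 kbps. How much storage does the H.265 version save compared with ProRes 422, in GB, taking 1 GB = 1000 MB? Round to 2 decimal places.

56.57 GB

Audio: 512 kbps = 0.512 Mbps.
ProRes 422: 605.512 Mbps × 751 s = 454739.5 Mb = 56.842 GB.
H.265: 2.912 Mbps × 751 s = 2186.9 Mb = 0.273 GB.
Saving: 56.842 − 0.273 = 56.569 GB.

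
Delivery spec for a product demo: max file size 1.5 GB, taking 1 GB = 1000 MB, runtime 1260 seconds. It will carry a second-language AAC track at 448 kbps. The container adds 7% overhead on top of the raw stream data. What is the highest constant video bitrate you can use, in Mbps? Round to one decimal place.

Budget: 1.5 GB = 12000.0 Mb.
Stream payload after overhead: 12000.0 / 1.07 = 11215.0 Mb.
Total bitrate budget: 11215.0 Mb / 1260 s = 8.901 Mbps.
Audio: 448 kbps = 0.448 Mbps.
Video: 8.901 − 0.448 = 8.453 Mbps.

8.5 Mbps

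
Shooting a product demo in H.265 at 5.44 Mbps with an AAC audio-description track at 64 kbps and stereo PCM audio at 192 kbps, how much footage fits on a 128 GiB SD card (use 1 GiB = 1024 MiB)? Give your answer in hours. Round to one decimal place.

Audio total: 64 + 192 = 256 kbps = 0.256 Mbps.
Total bitrate: 5.44 + 0.256 = 5.696 Mbps.
Capacity: 128 GiB = 1,099,512 Mb.
Recording time: 1,099,512 / 5.696 = 193,032 s ≈ 53.6 hours.

53.6 hours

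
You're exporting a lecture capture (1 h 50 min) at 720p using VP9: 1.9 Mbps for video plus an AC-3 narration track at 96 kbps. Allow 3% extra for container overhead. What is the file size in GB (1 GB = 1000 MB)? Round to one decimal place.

1 h 50 min = 110 min = 6600 s
Audio: 96 kbps = 0.096 Mbps.
Total bitrate: 1.9 + 0.096 = 1.996 Mbps.
Stream data: 1.996 Mbps × 6600 s = 13173.6 Mb.
With 3% container overhead: ×1.03.
13,569 Mb ÷ 8 = 1,696 MB → 1.696 GB.

1.7 GB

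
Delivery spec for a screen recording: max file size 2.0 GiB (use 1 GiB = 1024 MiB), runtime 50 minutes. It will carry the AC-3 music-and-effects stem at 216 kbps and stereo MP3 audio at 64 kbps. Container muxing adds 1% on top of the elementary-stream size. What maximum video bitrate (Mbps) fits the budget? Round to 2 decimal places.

Budget: 2.0 GiB = 17179.9 Mb.
Stream payload after overhead: 17179.9 / 1.01 = 17009.8 Mb.
50 min = 3000 s
Total bitrate budget: 17009.8 Mb / 3000 s = 5.670 Mbps.
Audio total: 216 + 64 = 280 kbps = 0.280 Mbps.
Video: 5.670 − 0.280 = 5.390 Mbps.

5.39 Mbps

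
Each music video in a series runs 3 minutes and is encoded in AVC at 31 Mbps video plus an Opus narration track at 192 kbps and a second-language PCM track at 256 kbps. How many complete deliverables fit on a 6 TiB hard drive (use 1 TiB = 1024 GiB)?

9323

3 min = 180 s
Audio total: 192 + 256 = 448 kbps = 0.448 Mbps.
Total bitrate: 31.448 Mbps.
Per item: 31.448 Mbps × 180 s = 5,661 Mb = 707.6 MB.
Capacity: 6 TiB = 52,776,558 Mb; 9323.43 items → 9323 complete.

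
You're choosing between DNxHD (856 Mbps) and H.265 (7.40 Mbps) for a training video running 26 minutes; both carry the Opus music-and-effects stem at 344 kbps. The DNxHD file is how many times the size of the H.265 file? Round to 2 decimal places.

26 min = 1560 s
Audio: 344 kbps = 0.344 Mbps.
DNxHD: 856.344 Mbps × 1560 s = 1335896.6 Mb = 155.519 GiB.
H.265: 7.744 Mbps × 1560 s = 12080.6 Mb = 1.406 GiB.
Ratio: 155.519 / 1.406 = 110.582.

110.58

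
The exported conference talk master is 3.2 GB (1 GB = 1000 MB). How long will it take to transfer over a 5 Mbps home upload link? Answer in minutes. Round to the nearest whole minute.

85 minutes

File: 3.2 GB = 25600.0 Mb.
At 5 Mbps: 25600.0 / 5 = 5120.0 s ≈ 85.3 minutes.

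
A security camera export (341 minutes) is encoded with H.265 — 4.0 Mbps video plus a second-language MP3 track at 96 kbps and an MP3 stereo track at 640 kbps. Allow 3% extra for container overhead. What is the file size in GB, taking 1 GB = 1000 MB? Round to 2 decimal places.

12.48 GB

341 min = 20460 s
Audio total: 96 + 640 = 736 kbps = 0.736 Mbps.
Total bitrate: 4.0 + 0.736 = 4.736 Mbps.
Stream data: 4.736 Mbps × 20460 s = 96898.6 Mb.
With 3% container overhead: ×1.03.
99,806 Mb ÷ 8 = 12,476 MB → 12.48 GB.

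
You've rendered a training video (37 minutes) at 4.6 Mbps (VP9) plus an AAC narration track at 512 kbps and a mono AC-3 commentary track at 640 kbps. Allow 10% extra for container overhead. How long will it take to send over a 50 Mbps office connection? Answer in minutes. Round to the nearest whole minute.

5 minutes

37 min = 2220 s
Audio total: 512 + 640 = 1152 kbps = 1.152 Mbps.
Total bitrate: 5.752 Mbps.
File: 5.752 Mbps × 2220 s = 12769.4 Mb.
With 10% container overhead: ×1.10. → 14046.4 Mb.
At 50 Mbps: 14046.4 / 50 = 280.9 s ≈ 4.68 minutes.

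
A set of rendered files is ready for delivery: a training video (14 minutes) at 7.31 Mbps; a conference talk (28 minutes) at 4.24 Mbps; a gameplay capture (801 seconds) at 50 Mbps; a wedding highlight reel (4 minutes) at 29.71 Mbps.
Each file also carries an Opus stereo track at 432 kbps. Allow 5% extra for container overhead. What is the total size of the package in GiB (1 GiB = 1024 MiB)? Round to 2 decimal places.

7.58 GiB

Audio: 432 kbps = 0.432 Mbps.
training video: 7.742 Mbps × 840 s × 1.05 = 6828.4 Mb
conference talk: 4.672 Mbps × 1680 s × 1.05 = 8241.4 Mb
gameplay capture: 50.432 Mbps × 801 s × 1.05 = 42415.8 Mb
wedding highlight reel: 30.142 Mbps × 240 s × 1.05 = 7595.8 Mb
Total: 65081.5 Mb = 8135.2 MB.
= 7.576 GiB.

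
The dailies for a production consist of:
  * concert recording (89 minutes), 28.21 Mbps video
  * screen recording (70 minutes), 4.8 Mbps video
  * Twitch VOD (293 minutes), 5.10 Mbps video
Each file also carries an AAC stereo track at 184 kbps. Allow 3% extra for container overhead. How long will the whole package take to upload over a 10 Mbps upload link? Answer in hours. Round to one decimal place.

Audio: 184 kbps = 0.184 Mbps.
concert recording: 28.394 Mbps × 5340 s × 1.03 = 156172.7 Mb
screen recording: 4.984 Mbps × 4200 s × 1.03 = 21560.8 Mb
Twitch VOD: 5.284 Mbps × 17580 s × 1.03 = 95679.5 Mb
Total: 273413.0 Mb = 34176.6 MB.
At 10 Mbps: 273413.0 / 10 = 27341 s ≈ 7.59 hours.

7.6 hours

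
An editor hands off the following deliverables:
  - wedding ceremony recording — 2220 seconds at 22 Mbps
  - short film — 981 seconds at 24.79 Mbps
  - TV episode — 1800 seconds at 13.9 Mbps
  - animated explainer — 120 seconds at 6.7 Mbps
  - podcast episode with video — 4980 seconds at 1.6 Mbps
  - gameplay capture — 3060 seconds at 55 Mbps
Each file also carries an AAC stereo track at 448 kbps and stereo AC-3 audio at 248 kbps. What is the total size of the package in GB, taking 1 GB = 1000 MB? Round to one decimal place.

Audio total: 448 + 248 = 696 kbps = 0.696 Mbps.
wedding ceremony recording: 22.696 Mbps × 2220 s = 50385.1 Mb
short film: 25.486 Mbps × 981 s = 25001.8 Mb
TV episode: 14.596 Mbps × 1800 s = 26272.8 Mb
animated explainer: 7.396 Mbps × 120 s = 887.5 Mb
podcast episode with video: 2.296 Mbps × 4980 s = 11434.1 Mb
gameplay capture: 55.696 Mbps × 3060 s = 170429.8 Mb
Total: 284411.0 Mb = 35551.4 MB.
= 35.55 GB.

35.6 GB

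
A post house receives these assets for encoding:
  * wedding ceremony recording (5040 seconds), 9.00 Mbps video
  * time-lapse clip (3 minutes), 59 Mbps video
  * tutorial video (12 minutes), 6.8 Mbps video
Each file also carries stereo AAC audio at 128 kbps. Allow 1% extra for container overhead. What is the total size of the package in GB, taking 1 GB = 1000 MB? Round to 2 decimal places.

7.78 GB

Audio: 128 kbps = 0.128 Mbps.
wedding ceremony recording: 9.128 Mbps × 5040 s × 1.01 = 46465.2 Mb
time-lapse clip: 59.128 Mbps × 180 s × 1.01 = 10749.5 Mb
tutorial video: 6.928 Mbps × 720 s × 1.01 = 5038.0 Mb
Total: 62252.7 Mb = 7781.6 MB.
= 7.782 GB.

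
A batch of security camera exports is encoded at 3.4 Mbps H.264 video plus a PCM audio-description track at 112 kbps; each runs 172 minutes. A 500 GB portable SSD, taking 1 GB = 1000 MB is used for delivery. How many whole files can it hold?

110

172 min = 10320 s
Audio: 112 kbps = 0.112 Mbps.
Total bitrate: 3.512 Mbps.
Per item: 3.512 Mbps × 10320 s = 36,244 Mb = 4,530 MB.
Capacity: 500 GB = 4,000,000 Mb; 110.36 items → 110 complete.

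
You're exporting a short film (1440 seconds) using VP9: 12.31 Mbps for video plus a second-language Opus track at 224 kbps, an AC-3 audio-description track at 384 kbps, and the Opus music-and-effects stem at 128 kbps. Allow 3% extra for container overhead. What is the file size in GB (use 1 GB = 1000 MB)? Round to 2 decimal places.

2.42 GB

Audio total: 224 + 384 + 128 = 736 kbps = 0.736 Mbps.
Total bitrate: 12.31 + 0.736 = 13.046 Mbps.
Stream data: 13.046 Mbps × 1440 s = 18786.2 Mb.
With 3% container overhead: ×1.03.
19,350 Mb ÷ 8 = 2,419 MB → 2.419 GB.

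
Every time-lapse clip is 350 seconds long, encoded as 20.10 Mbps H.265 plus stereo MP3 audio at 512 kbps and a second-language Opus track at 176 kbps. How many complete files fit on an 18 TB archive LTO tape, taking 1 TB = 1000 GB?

Audio total: 512 + 176 = 688 kbps = 0.688 Mbps.
Total bitrate: 20.788 Mbps.
Per item: 20.788 Mbps × 350 s = 7,276 Mb = 909.5 MB.
Capacity: 18 TB = 144,000,000 Mb; 19791.64 items → 19791 complete.

19791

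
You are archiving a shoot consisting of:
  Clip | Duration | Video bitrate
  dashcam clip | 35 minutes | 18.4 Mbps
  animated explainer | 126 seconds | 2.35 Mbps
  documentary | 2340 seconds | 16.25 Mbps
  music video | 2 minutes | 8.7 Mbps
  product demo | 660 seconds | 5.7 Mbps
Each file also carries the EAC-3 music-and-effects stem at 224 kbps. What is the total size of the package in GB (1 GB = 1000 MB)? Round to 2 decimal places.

10.37 GB

Audio: 224 kbps = 0.224 Mbps.
dashcam clip: 18.624 Mbps × 2100 s = 39110.4 Mb
animated explainer: 2.574 Mbps × 126 s = 324.3 Mb
documentary: 16.474 Mbps × 2340 s = 38549.2 Mb
music video: 8.924 Mbps × 120 s = 1070.9 Mb
product demo: 5.924 Mbps × 660 s = 3909.8 Mb
Total: 82964.6 Mb = 10370.6 MB.
= 10.37 GB.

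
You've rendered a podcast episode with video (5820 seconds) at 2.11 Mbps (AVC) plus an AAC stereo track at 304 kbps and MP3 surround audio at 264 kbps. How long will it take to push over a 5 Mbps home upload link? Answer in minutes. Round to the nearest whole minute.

Audio total: 304 + 264 = 568 kbps = 0.568 Mbps.
Total bitrate: 2.678 Mbps.
File: 2.678 Mbps × 5820 s = 15586.0 Mb.
At 5 Mbps: 15586.0 / 5 = 3117.2 s ≈ 52 minutes.

52 minutes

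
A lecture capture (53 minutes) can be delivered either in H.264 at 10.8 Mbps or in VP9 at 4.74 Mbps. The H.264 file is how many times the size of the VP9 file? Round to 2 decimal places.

53 min = 3180 s
H.264: 10.800 Mbps × 3180 s = 34344.0 Mb = 4.293 GB.
VP9: 4.740 Mbps × 3180 s = 15073.2 Mb = 1.884 GB.
Ratio: 4.293 / 1.884 = 2.278.

2.28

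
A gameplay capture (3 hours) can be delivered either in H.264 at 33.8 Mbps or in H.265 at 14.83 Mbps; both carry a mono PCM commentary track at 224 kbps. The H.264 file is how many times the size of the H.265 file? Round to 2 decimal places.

2.26

3 h = 10800 s
Audio: 224 kbps = 0.224 Mbps.
H.264: 34.024 Mbps × 10800 s = 367459.2 Mb = 42.778 GiB.
H.265: 15.054 Mbps × 10800 s = 162583.2 Mb = 18.927 GiB.
Ratio: 42.778 / 18.927 = 2.260.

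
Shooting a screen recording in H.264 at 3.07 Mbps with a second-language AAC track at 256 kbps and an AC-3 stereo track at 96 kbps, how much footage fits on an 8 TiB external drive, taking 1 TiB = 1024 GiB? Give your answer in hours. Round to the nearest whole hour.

Audio total: 256 + 96 = 352 kbps = 0.352 Mbps.
Total bitrate: 3.07 + 0.352 = 3.422 Mbps.
Capacity: 8 TiB = 70,368,744 Mb.
Recording time: 70,368,744 / 3.422 = 20,563,631 s ≈ 5,712 hours.

5712 hours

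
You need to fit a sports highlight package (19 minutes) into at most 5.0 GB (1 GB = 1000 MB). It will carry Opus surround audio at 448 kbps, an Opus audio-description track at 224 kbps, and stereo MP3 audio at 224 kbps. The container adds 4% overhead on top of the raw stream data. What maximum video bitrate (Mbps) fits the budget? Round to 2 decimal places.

Budget: 5.0 GB = 40000.0 Mb.
Stream payload after overhead: 40000.0 / 1.04 = 38461.5 Mb.
19 min = 1140 s
Total bitrate budget: 38461.5 Mb / 1140 s = 33.738 Mbps.
Audio total: 448 + 224 + 224 = 896 kbps = 0.896 Mbps.
Video: 33.738 − 0.896 = 32.842 Mbps.

32.84 Mbps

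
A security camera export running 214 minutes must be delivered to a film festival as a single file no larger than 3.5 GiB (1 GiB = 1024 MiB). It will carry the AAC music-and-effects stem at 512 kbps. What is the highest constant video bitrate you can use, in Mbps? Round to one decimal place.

1.8 Mbps

Budget: 3.5 GiB = 30064.8 Mb.
214 min = 12840 s
Total bitrate budget: 30064.8 Mb / 12840 s = 2.341 Mbps.
Audio: 512 kbps = 0.512 Mbps.
Video: 2.341 − 0.512 = 1.829 Mbps.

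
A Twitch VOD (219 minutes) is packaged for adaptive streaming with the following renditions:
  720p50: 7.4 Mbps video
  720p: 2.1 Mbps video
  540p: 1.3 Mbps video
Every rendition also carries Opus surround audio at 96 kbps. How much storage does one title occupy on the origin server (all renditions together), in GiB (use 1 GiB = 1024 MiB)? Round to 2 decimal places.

219 min = 13140 s
Audio: 96 kbps = 0.096 Mbps.
Sum of rendition bitrates: (7.4+0.096) + (2.1+0.096) + (1.3+0.096) = 11.088 Mbps.
× 13140 s = 145,696 Mb = 18,212 MB = 16.96 GiB.

16.96 GiB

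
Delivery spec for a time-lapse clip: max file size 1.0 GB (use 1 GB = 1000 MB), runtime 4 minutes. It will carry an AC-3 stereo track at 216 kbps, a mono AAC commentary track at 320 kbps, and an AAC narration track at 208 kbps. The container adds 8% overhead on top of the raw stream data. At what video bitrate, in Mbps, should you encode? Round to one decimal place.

Budget: 1.0 GB = 8000.0 Mb.
Stream payload after overhead: 8000.0 / 1.08 = 7407.4 Mb.
4 min = 240 s
Total bitrate budget: 7407.4 Mb / 240 s = 30.864 Mbps.
Audio total: 216 + 320 + 208 = 744 kbps = 0.744 Mbps.
Video: 30.864 − 0.744 = 30.120 Mbps.

30.1 Mbps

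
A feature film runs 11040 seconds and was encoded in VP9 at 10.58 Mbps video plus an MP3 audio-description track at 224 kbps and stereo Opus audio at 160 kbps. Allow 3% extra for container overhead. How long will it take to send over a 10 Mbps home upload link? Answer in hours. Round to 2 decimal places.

3.46 hours

Audio total: 224 + 160 = 384 kbps = 0.384 Mbps.
Total bitrate: 10.964 Mbps.
File: 10.964 Mbps × 11040 s = 121042.6 Mb.
With 3% container overhead: ×1.03. → 124673.8 Mb.
At 10 Mbps: 124673.8 / 10 = 12467.4 s ≈ 3.46 hours.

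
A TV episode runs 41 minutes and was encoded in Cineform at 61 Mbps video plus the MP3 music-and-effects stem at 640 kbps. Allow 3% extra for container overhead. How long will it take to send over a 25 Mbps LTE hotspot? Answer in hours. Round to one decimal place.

1.7 hours

41 min = 2460 s
Audio: 640 kbps = 0.640 Mbps.
Total bitrate: 61.640 Mbps.
File: 61.640 Mbps × 2460 s = 151634.4 Mb.
With 3% container overhead: ×1.03. → 156183.4 Mb.
At 25 Mbps: 156183.4 / 25 = 6247.3 s ≈ 1.74 hours.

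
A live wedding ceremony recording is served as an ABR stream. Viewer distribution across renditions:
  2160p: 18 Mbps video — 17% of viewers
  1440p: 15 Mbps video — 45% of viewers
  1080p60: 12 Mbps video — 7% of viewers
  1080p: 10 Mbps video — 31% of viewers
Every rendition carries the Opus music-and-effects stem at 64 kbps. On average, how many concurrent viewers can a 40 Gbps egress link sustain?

Audio: 64 kbps = 0.064 Mbps.
Average per-viewer bitrate: 0.17×18.064 + 0.45×15.064 + 0.07×12.064 + 0.31×10.064 = 13.814 Mbps.
40 Gbps = 40,000 Mbps; 40,000 / 13.814 = 2895.61 → 2895.

2895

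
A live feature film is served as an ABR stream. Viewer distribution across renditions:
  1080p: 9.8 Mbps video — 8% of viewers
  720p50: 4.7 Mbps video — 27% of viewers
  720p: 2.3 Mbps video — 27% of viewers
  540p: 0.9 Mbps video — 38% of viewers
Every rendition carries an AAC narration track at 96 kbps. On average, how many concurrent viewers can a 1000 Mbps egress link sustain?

Audio: 96 kbps = 0.096 Mbps.
Average per-viewer bitrate: 0.08×9.896 + 0.27×4.796 + 0.27×2.396 + 0.38×0.996 = 3.112 Mbps.
1000 Mbps = 1,000 Mbps; 1,000 / 3.112 = 321.34 → 321.

321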